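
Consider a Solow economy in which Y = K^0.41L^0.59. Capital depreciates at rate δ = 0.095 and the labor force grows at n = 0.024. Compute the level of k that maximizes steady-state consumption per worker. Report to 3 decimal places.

k_gold ≈ 8.139

The effective depreciation rate is n + δ = 0.024 + 0.095 = 0.119.
At the golden rule the marginal product of capital equals n+δ: 0.41·k^(0.41−1) = 0.119. Solving, k_gold = (0.41/0.119)^(1/0.59) ≈ 8.1390.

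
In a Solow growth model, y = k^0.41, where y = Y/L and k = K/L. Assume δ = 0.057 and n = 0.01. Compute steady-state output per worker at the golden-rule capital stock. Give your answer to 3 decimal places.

y_gold ≈ 3.521

n + δ = 0.01 + 0.057 = 0.067.
At the golden rule the marginal product of capital equals n+δ: 0.41·k^(0.41−1) = 0.067. Solving, k_gold = (0.41/0.067)^(1/0.59) ≈ 21.5479.
Output: y_gold = k_gold^0.41 = 21.5479^0.41 ≈ 3.5212.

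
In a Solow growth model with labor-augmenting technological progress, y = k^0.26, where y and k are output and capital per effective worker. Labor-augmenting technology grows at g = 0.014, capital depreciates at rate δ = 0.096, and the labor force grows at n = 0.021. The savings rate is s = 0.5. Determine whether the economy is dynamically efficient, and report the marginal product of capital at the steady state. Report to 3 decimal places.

dynamically inefficient; MPK ≈ 0.068

Capital per effective worker breaks even when investment replaces (n + g + δ)·k; here n + g + δ = 0.131.
Steady-state k*: s·k^0.26 = 0.131·k gives k* = (0.5/0.131)^(1/0.74) ≈ 6.1105.
MPK = 0.26·6.1105^(-0.74) ≈ 0.0681.
MPK < n+g+δ = 0.131, so the economy is dynamically inefficient (over-saving).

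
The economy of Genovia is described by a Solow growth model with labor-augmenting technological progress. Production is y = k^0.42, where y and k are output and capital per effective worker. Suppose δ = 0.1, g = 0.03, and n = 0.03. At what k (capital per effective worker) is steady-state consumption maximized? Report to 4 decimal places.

Capital per effective worker breaks even when investment replaces (n + g + δ)·k; here n + g + δ = 0.16.
At the golden rule the marginal product of capital equals n+g+δ: 0.42·k^(0.42−1) = 0.16. Solving, k_gold = (0.42/0.16)^(1/0.58) ≈ 5.2800.

k_gold ≈ 5.2800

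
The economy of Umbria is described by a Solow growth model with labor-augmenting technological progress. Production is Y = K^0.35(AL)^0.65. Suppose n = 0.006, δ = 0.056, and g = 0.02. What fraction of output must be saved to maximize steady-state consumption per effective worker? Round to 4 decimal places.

Capital per effective worker breaks even when investment replaces (n + g + δ)·k; here n + g + δ = 0.082.
At the golden rule MPK = n+g+δ, and in any Cobb-Douglas steady state s = (n+g+δ)·k/y = MPK·k/y = capital's share 0.35.

s_gold = 0.3500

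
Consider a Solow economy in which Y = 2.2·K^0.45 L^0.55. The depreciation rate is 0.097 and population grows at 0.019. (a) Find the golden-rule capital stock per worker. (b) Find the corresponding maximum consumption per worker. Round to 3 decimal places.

(a) k_gold ≈ 49.323; (b) c_gold ≈ 6.993

Break-even investment rate: n + δ = 0.019 + 0.097 = 0.116.
Setting f'(k) = n+δ gives 0.45·2.2·k^(0.45−1) = 0.116, hence k_gold = (0.45·2.2/0.116)^(1/0.55) ≈ 49.3230.
y_gold = 2.2·49.3230^0.45 ≈ 12.7144; c_gold = y_gold − 0.116·k_gold ≈ 6.9929.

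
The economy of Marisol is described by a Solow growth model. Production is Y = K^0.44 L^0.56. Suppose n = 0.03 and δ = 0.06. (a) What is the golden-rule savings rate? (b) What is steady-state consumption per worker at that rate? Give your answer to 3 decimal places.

(a) s_gold = 0.440; (b) c_gold ≈ 1.949

Capital per worker breaks even when investment replaces (n + δ)·k; here n + δ = 0.09.
For Cobb-Douglas, s_gold equals capital's share: s_gold = 0.44.
Golden rule sets MPK = n+δ: 0.44·k^(0.44−1) = 0.09, so k_gold = (0.44/0.09)^(1/0.56) ≈ 17.0111.
y_gold = 17.0111^0.44 ≈ 3.4795; c_gold = (1−0.44)·y_gold ≈ 1.9485.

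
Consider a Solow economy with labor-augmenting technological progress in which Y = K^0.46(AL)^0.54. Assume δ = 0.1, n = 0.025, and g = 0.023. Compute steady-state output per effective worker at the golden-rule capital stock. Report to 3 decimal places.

y_gold ≈ 2.627

Break-even investment rate: n + g + δ = 0.025 + 0.023 + 0.1 = 0.148.
Golden rule sets MPK = n+g+δ: 0.46·k^(0.46−1) = 0.148, so k_gold = (0.46/0.148)^(1/0.54) ≈ 8.1664.
Output: y_gold = k_gold^0.46 = 8.1664^0.46 ≈ 2.6274.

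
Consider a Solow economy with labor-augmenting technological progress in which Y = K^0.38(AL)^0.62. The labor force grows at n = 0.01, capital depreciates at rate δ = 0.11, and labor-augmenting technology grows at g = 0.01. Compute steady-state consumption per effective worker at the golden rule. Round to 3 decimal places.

Break-even investment rate: n + g + δ = 0.01 + 0.01 + 0.11 = 0.13.
Maximizing c = f(k) − (n+g+δ)·k gives f'(k) = n+g+δ, i.e. 0.38·k^(0.38−1) = 0.13, so k_gold = (0.38/0.13)^(1/0.62) ≈ 5.6410.
y_gold = 5.6410^0.38 ≈ 1.9298.
c_gold = y_gold − (n+g+δ)·k_gold = 1.9298 − 0.13·5.6410 ≈ 1.1965.

c_gold ≈ 1.196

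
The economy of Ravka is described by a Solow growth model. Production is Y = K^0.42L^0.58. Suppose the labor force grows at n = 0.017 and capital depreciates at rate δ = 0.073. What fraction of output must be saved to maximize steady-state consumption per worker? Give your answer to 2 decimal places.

n + δ = 0.017 + 0.073 = 0.09.
At the golden rule MPK = n+δ, and in any Cobb-Douglas steady state s = (n+δ)·k/y = MPK·k/y = capital's share 0.42.

s_gold = 0.42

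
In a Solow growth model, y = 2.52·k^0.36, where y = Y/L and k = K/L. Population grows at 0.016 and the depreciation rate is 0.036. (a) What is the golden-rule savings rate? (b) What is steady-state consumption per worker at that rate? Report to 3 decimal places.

Capital per worker breaks even when investment replaces (n + δ)·k; here n + δ = 0.052.
For Cobb-Douglas, s_gold equals capital's share: s_gold = 0.36.
Setting f'(k) = n+δ gives 0.36·2.52·k^(0.36−1) = 0.052, hence k_gold = (0.36·2.52/0.052)^(1/0.64) ≈ 87.1276.
y_gold = 2.52·87.1276^0.36 ≈ 12.5851; c_gold = (1−0.36)·y_gold ≈ 8.0545.

(a) s_gold = 0.360; (b) c_gold ≈ 8.054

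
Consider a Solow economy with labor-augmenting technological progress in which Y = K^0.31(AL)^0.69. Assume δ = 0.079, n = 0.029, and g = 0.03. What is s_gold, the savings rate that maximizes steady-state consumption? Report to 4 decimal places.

s_gold = 0.3100

Capital per effective worker breaks even when investment replaces (n + g + δ)·k; here n + g + δ = 0.138.
At the golden rule MPK = n+g+δ, and in any Cobb-Douglas steady state s = (n+g+δ)·k/y = MPK·k/y = capital's share 0.31.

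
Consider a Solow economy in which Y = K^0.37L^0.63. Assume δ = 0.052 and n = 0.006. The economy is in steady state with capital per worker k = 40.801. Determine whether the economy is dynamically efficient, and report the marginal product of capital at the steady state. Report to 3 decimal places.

The effective depreciation rate is n + δ = 0.006 + 0.052 = 0.058.
MPK = 0.37·k^(0.37−1) = 0.37·40.801^(-0.63) ≈ 0.0358.
MPK < 0.058, so the economy is dynamically inefficient (over-saving).

dynamically inefficient; MPK ≈ 0.036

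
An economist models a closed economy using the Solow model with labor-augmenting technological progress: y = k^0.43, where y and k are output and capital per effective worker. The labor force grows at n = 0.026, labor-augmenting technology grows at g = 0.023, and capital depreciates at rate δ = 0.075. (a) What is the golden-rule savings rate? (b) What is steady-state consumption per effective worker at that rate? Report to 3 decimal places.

(a) s_gold = 0.430; (b) c_gold ≈ 1.456

The effective depreciation rate is n + g + δ = 0.026 + 0.023 + 0.075 = 0.124.
For Cobb-Douglas, s_gold equals capital's share: s_gold = 0.43.
Setting f'(k) = n+g+δ gives 0.43·k^(0.43−1) = 0.124, hence k_gold = (0.43/0.124)^(1/0.57) ≈ 8.8603.
y_gold = 8.8603^0.43 ≈ 2.5551; c_gold = (1−0.43)·y_gold ≈ 1.4564.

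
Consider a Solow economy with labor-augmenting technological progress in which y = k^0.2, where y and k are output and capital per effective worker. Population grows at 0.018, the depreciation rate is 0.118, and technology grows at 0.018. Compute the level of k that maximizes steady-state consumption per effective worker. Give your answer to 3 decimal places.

Capital per effective worker breaks even when investment replaces (n + g + δ)·k; here n + g + δ = 0.154.
Setting f'(k) = n+g+δ gives 0.2·k^(0.2−1) = 0.154, hence k_gold = (0.2/0.154)^(1/0.8) ≈ 1.3864.

k_gold ≈ 1.386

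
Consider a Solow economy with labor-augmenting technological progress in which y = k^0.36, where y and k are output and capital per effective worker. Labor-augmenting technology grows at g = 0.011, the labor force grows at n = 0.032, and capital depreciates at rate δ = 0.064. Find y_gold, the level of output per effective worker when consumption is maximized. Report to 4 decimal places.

y_gold ≈ 1.9788

Break-even investment rate: n + g + δ = 0.032 + 0.011 + 0.064 = 0.107.
Maximizing c = f(k) − (n+g+δ)·k gives f'(k) = n+g+δ, i.e. 0.36·k^(0.36−1) = 0.107, so k_gold = (0.36/0.107)^(1/0.64) ≈ 6.6575.
Output: y_gold = k_gold^0.36 = 6.6575^0.36 ≈ 1.9788.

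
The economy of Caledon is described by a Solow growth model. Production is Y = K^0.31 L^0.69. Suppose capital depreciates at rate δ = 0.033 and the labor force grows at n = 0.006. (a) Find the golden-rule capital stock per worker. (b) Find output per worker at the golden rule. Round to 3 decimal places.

Break-even investment rate: n + δ = 0.006 + 0.033 = 0.039.
At the golden rule the marginal product of capital equals n+δ: 0.31·k^(0.31−1) = 0.039. Solving, k_gold = (0.31/0.039)^(1/0.69) ≈ 20.1734.
y_gold = 20.1734^0.31 ≈ 2.5379.

(a) k_gold ≈ 20.173; (b) y_gold ≈ 2.538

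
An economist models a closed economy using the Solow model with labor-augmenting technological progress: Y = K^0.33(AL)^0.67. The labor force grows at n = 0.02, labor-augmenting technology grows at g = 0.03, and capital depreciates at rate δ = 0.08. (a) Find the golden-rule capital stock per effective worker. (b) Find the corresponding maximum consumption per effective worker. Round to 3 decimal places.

Break-even investment rate: n + g + δ = 0.02 + 0.03 + 0.08 = 0.13.
Golden rule sets MPK = n+g+δ: 0.33·k^(0.33−1) = 0.13, so k_gold = (0.33/0.13)^(1/0.67) ≈ 4.0164.
y_gold = 4.0164^0.33 ≈ 1.5822; c_gold = y_gold − 0.13·k_gold ≈ 1.0601.

(a) k_gold ≈ 4.016; (b) c_gold ≈ 1.060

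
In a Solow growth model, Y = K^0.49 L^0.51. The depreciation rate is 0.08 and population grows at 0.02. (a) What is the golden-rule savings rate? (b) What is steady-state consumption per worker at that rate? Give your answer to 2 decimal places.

Capital per worker breaks even when investment replaces (n + δ)·k; here n + δ = 0.1.
For Cobb-Douglas, s_gold equals capital's share: s_gold = 0.49.
Setting f'(k) = n+δ gives 0.49·k^(0.49−1) = 0.1, hence k_gold = (0.49/0.1)^(1/0.51) ≈ 22.5593.
y_gold = 22.5593^0.49 ≈ 4.6039; c_gold = (1−0.49)·y_gold ≈ 2.3480.

(a) s_gold = 0.49; (b) c_gold ≈ 2.35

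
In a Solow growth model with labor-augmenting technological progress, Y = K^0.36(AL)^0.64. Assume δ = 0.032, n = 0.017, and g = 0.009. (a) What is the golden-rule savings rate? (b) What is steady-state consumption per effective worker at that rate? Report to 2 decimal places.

(a) s_gold = 0.36; (b) c_gold ≈ 1.79

Capital per effective worker breaks even when investment replaces (n + g + δ)·k; here n + g + δ = 0.058.
For Cobb-Douglas, s_gold equals capital's share: s_gold = 0.36.
Golden rule sets MPK = n+g+δ: 0.36·k^(0.36−1) = 0.058, so k_gold = (0.36/0.058)^(1/0.64) ≈ 17.3327.
y_gold = 17.3327^0.36 ≈ 2.7925; c_gold = (1−0.36)·y_gold ≈ 1.7872.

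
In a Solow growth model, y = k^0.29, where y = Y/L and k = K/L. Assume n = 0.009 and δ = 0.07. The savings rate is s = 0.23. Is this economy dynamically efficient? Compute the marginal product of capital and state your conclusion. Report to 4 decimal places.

The effective depreciation rate is n + δ = 0.009 + 0.07 = 0.079.
Steady-state k*: s·k^0.29 = 0.079·k gives k* = (0.23/0.079)^(1/0.71) ≈ 4.5047.
MPK = 0.29·4.5047^(-0.71) ≈ 0.0996.
MPK > n+δ = 0.079, so the economy is dynamically efficient (under-saving).

dynamically efficient; MPK ≈ 0.0996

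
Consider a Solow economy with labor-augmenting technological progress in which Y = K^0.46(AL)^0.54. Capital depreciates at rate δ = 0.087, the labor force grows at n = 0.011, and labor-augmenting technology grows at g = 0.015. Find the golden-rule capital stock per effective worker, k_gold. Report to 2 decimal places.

n + g + δ = 0.011 + 0.015 + 0.087 = 0.113.
Setting f'(k) = n+g+δ gives 0.46·k^(0.46−1) = 0.113, hence k_gold = (0.46/0.113)^(1/0.54) ≈ 13.4597.

k_gold ≈ 13.46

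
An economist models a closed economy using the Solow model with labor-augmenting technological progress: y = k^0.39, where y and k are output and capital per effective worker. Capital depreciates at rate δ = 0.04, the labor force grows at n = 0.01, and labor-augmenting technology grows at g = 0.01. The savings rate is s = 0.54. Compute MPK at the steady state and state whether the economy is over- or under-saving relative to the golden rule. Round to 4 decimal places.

The effective depreciation rate is n + g + δ = 0.01 + 0.01 + 0.04 = 0.06.
Steady-state k*: s·k^0.39 = 0.06·k gives k* = (0.54/0.06)^(1/0.61) ≈ 36.6718.
MPK = 0.39·36.6718^(-0.61) ≈ 0.0433.
MPK < n+g+δ = 0.06, so the economy is dynamically inefficient (over-saving).

over-saving; MPK ≈ 0.0433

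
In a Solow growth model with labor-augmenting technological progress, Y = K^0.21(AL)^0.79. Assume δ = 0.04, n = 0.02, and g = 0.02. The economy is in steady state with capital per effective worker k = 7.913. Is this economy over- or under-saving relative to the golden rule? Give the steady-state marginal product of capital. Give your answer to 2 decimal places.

n + g + δ = 0.02 + 0.02 + 0.04 = 0.08.
MPK = 0.21·k^(0.21−1) = 0.21·7.913^(-0.79) ≈ 0.0410.
MPK < 0.08, so the economy is dynamically inefficient (over-saving).

over-saving; MPK ≈ 0.04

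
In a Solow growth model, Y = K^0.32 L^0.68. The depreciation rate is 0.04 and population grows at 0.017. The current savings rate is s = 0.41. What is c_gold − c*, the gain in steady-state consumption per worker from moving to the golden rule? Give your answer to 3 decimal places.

The effective depreciation rate is n + δ = 0.017 + 0.04 = 0.057.
Current steady state (s = 0.41): k* = (0.41/0.057)^(1/0.68) ≈ 18.2037, y* = 18.2037^0.32 ≈ 2.5308, c* = (1−0.41)·2.5308 ≈ 1.4931.
Maximizing c = f(k) − (n+δ)·k gives f'(k) = n+δ, i.e. 0.32·k^(0.32−1) = 0.057, so k_gold = (0.32/0.057)^(1/0.68) ≈ 12.6437.
y_gold = 12.6437^0.32 ≈ 2.2522, c_gold = y_gold − 0.057·k_gold ≈ 1.5315.
Gain: Δc = 1.5315 − 1.4931 ≈ 0.0383.

Δc ≈ 0.038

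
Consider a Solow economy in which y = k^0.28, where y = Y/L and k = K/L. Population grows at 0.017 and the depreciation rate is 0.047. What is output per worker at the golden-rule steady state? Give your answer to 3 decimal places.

y_gold ≈ 1.775

Capital per worker breaks even when investment replaces (n + δ)·k; here n + δ = 0.064.
Maximizing c = f(k) − (n+δ)·k gives f'(k) = n+δ, i.e. 0.28·k^(0.28−1) = 0.064, so k_gold = (0.28/0.064)^(1/0.72) ≈ 7.7669.
Output: y_gold = k_gold^0.28 = 7.7669^0.28 ≈ 1.7753.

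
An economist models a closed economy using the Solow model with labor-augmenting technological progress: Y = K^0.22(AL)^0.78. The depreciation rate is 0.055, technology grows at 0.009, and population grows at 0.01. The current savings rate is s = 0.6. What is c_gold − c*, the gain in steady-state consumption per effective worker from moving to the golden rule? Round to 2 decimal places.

Break-even investment rate: n + g + δ = 0.01 + 0.009 + 0.055 = 0.074.
Current steady state (s = 0.6): k* = (0.6/0.074)^(1/0.78) ≈ 14.6313, y* = 14.6313^0.22 ≈ 1.8045, c* = (1−0.6)·1.8045 ≈ 0.7218.
Maximizing c = f(k) − (n+g+δ)·k gives f'(k) = n+g+δ, i.e. 0.22·k^(0.22−1) = 0.074, so k_gold = (0.22/0.074)^(1/0.78) ≈ 4.0425.
y_gold = 4.0425^0.22 ≈ 1.3598, c_gold = y_gold − 0.074·k_gold ≈ 1.0606.
Gain: Δc = 1.0606 − 0.7218 ≈ 0.3388.

Δc ≈ 0.34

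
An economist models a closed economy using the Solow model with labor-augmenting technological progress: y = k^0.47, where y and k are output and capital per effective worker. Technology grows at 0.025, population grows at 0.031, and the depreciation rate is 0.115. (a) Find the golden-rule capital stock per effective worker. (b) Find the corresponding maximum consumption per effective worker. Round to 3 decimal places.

Capital per effective worker breaks even when investment replaces (n + g + δ)·k; here n + g + δ = 0.171.
Maximizing c = f(k) − (n+g+δ)·k gives f'(k) = n+g+δ, i.e. 0.47·k^(0.47−1) = 0.171, so k_gold = (0.47/0.171)^(1/0.53) ≈ 6.7374.
y_gold = 6.7374^0.47 ≈ 2.4513; c_gold = y_gold − 0.171·k_gold ≈ 1.2992.

(a) k_gold ≈ 6.737; (b) c_gold ≈ 1.299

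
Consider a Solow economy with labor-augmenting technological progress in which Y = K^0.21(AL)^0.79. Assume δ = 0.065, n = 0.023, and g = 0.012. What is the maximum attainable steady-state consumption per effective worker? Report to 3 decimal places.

n + g + δ = 0.023 + 0.012 + 0.065 = 0.1.
Maximizing c = f(k) − (n+g+δ)·k gives f'(k) = n+g+δ, i.e. 0.21·k^(0.21−1) = 0.1, so k_gold = (0.21/0.1)^(1/0.79) ≈ 2.5578.
y_gold = 2.5578^0.21 ≈ 1.2180.
c_gold = y_gold − (n+g+δ)·k_gold = 1.2180 − 0.1·2.5578 ≈ 0.9622.

c_gold ≈ 0.962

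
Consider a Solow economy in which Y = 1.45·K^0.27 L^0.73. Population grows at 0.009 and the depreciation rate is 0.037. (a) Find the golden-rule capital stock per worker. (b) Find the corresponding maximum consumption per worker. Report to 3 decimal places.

Capital per worker breaks even when investment replaces (n + δ)·k; here n + δ = 0.046.
Golden rule sets MPK = n+δ: 0.27·1.45·k^(0.27−1) = 0.046, so k_gold = (0.27·1.45/0.046)^(1/0.73) ≈ 18.7904.
y_gold = 1.45·18.7904^0.27 ≈ 3.2013; c_gold = y_gold − 0.046·k_gold ≈ 2.3370.

(a) k_gold ≈ 18.790; (b) c_gold ≈ 2.337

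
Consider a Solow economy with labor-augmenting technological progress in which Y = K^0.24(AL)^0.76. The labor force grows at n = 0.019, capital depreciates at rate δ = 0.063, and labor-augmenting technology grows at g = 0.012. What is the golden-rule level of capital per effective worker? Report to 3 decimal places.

n + g + δ = 0.019 + 0.012 + 0.063 = 0.094.
Setting f'(k) = n+g+δ gives 0.24·k^(0.24−1) = 0.094, hence k_gold = (0.24/0.094)^(1/0.76) ≈ 3.4327.

k_gold ≈ 3.433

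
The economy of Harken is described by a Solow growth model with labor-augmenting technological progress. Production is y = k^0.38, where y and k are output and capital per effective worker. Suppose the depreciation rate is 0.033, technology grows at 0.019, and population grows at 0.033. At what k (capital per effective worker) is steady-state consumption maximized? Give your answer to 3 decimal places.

Break-even investment rate: n + g + δ = 0.033 + 0.019 + 0.033 = 0.085.
Setting f'(k) = n+g+δ gives 0.38·k^(0.38−1) = 0.085, hence k_gold = (0.38/0.085)^(1/0.62) ≈ 11.1937.

k_gold ≈ 11.194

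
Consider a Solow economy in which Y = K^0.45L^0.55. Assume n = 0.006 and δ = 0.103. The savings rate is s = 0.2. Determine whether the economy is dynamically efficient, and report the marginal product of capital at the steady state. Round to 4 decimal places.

n + δ = 0.006 + 0.103 = 0.109.
Steady-state k*: s·k^0.45 = 0.109·k gives k* = (0.2/0.109)^(1/0.55) ≈ 3.0149.
MPK = 0.45·3.0149^(-0.55) ≈ 0.2452.
MPK > n+δ = 0.109, so the economy is dynamically efficient (under-saving).

dynamically efficient; MPK ≈ 0.2452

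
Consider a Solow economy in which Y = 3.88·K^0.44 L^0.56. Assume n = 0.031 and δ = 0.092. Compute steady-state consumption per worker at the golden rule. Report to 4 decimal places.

The effective depreciation rate is n + δ = 0.031 + 0.092 = 0.123.
Maximizing c = f(k) − (n+δ)·k gives f'(k) = n+δ, i.e. 0.44·3.88·k^(0.44−1) = 0.123, so k_gold = (0.44·3.88/0.123)^(1/0.56) ≈ 109.6385.
y_gold = 3.88·109.6385^0.44 ≈ 30.6489.
c_gold = y_gold − (n+δ)·k_gold = 30.6489 − 0.123·109.6385 ≈ 17.1634.

c_gold ≈ 17.1634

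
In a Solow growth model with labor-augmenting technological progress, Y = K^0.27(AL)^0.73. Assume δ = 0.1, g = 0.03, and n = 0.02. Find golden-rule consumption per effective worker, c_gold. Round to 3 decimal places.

c_gold ≈ 0.907

Capital per effective worker breaks even when investment replaces (n + g + δ)·k; here n + g + δ = 0.15.
Setting f'(k) = n+g+δ gives 0.27·k^(0.27−1) = 0.15, hence k_gold = (0.27/0.15)^(1/0.73) ≈ 2.2371.
y_gold = 2.2371^0.27 ≈ 1.2428.
c_gold = y_gold − (n+g+δ)·k_gold = 1.2428 − 0.15·2.2371 ≈ 0.9073.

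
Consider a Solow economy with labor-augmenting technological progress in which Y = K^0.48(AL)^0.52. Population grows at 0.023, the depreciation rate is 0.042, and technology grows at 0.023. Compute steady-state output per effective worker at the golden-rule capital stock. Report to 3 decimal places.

y_gold ≈ 4.787

Capital per effective worker breaks even when investment replaces (n + g + δ)·k; here n + g + δ = 0.088.
Setting f'(k) = n+g+δ gives 0.48·k^(0.48−1) = 0.088, hence k_gold = (0.48/0.088)^(1/0.52) ≈ 26.1122.
Output: y_gold = k_gold^0.48 = 26.1122^0.48 ≈ 4.7872.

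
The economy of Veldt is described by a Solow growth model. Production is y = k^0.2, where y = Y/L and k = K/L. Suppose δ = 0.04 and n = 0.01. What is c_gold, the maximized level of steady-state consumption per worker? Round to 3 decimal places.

c_gold ≈ 1.131

The effective depreciation rate is n + δ = 0.01 + 0.04 = 0.05.
Maximizing c = f(k) − (n+δ)·k gives f'(k) = n+δ, i.e. 0.2·k^(0.2−1) = 0.05, so k_gold = (0.2/0.05)^(1/0.8) ≈ 5.6569.
y_gold = 5.6569^0.2 ≈ 1.4142.
c_gold = y_gold − (n+δ)·k_gold = 1.4142 − 0.05·5.6569 ≈ 1.1314.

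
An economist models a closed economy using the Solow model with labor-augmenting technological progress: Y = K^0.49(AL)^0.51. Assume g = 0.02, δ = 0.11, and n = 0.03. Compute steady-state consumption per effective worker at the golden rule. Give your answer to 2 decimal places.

c_gold ≈ 1.49

Break-even investment rate: n + g + δ = 0.03 + 0.02 + 0.11 = 0.16.
Maximizing c = f(k) − (n+g+δ)·k gives f'(k) = n+g+δ, i.e. 0.49·k^(0.49−1) = 0.16, so k_gold = (0.49/0.16)^(1/0.51) ≈ 8.9762.
y_gold = 8.9762^0.49 ≈ 2.9310.
c_gold = y_gold − (n+g+δ)·k_gold = 2.9310 − 0.16·8.9762 ≈ 1.4948.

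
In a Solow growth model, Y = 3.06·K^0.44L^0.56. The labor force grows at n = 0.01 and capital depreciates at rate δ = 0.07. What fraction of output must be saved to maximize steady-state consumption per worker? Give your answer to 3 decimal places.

Break-even investment rate: n + δ = 0.01 + 0.07 = 0.08.
At the golden rule MPK = n+δ, and in any Cobb-Douglas steady state s = (n+δ)·k/y = MPK·k/y = capital's share 0.44.

s_gold = 0.440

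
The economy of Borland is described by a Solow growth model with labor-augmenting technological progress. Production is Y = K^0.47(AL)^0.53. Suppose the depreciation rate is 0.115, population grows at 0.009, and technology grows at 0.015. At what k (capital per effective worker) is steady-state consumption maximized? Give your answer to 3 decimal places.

k_gold ≈ 9.960

n + g + δ = 0.009 + 0.015 + 0.115 = 0.139.
Golden rule sets MPK = n+g+δ: 0.47·k^(0.47−1) = 0.139, so k_gold = (0.47/0.139)^(1/0.53) ≈ 9.9602.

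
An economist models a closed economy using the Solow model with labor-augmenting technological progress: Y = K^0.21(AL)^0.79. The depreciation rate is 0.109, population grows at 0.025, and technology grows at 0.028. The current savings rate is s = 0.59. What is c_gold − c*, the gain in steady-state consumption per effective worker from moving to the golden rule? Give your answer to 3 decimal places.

Δc ≈ 0.268

Break-even investment rate: n + g + δ = 0.025 + 0.028 + 0.109 = 0.162.
Current steady state (s = 0.59): k* = (0.59/0.162)^(1/0.79) ≈ 5.1352, y* = 5.1352^0.21 ≈ 1.4100, c* = (1−0.59)·1.4100 ≈ 0.5781.
At the golden rule the marginal product of capital equals n+g+δ: 0.21·k^(0.21−1) = 0.162. Solving, k_gold = (0.21/0.162)^(1/0.79) ≈ 1.3889.
y_gold = 1.3889^0.21 ≈ 1.0714, c_gold = y_gold − 0.162·k_gold ≈ 0.8464.
Gain: Δc = 0.8464 − 0.5781 ≈ 0.2683.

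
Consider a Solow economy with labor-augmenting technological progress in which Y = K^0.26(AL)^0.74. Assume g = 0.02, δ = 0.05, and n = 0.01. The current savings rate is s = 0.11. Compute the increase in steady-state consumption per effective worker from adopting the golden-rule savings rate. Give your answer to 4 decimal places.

Δc ≈ 0.1243

The effective depreciation rate is n + g + δ = 0.01 + 0.02 + 0.05 = 0.08.
Current steady state (s = 0.11): k* = (0.11/0.08)^(1/0.74) ≈ 1.5378, y* = 1.5378^0.26 ≈ 1.1184, c* = (1−0.11)·1.1184 ≈ 0.9954.
Setting f'(k) = n+g+δ gives 0.26·k^(0.26−1) = 0.08, hence k_gold = (0.26/0.08)^(1/0.74) ≈ 4.9174.
y_gold = 4.9174^0.26 ≈ 1.5130, c_gold = y_gold − 0.08·k_gold ≈ 1.1197.
Gain: Δc = 1.1197 − 0.9954 ≈ 0.1243.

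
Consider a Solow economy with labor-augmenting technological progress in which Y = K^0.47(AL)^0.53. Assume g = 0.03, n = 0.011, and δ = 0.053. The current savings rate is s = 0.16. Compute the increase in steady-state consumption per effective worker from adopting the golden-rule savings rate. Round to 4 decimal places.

Δc ≈ 0.8624

n + g + δ = 0.011 + 0.03 + 0.053 = 0.094.
Current steady state (s = 0.16): k* = (0.16/0.094)^(1/0.53) ≈ 2.7279, y* = 2.7279^0.47 ≈ 1.6027, c* = (1−0.16)·1.6027 ≈ 1.3462.
Maximizing c = f(k) − (n+g+δ)·k gives f'(k) = n+g+δ, i.e. 0.47·k^(0.47−1) = 0.094, so k_gold = (0.47/0.094)^(1/0.53) ≈ 20.8359.
y_gold = 20.8359^0.47 ≈ 4.1672, c_gold = y_gold − 0.094·k_gold ≈ 2.2086.
Gain: Δc = 2.2086 − 1.3462 ≈ 0.8624.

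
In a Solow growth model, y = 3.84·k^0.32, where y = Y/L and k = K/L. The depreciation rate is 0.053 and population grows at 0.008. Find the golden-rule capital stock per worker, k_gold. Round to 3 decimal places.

Break-even investment rate: n + δ = 0.008 + 0.053 = 0.061.
Golden rule sets MPK = n+δ: 0.32·3.84·k^(0.32−1) = 0.061, so k_gold = (0.32·3.84/0.061)^(1/0.68) ≈ 82.7694.

k_gold ≈ 82.769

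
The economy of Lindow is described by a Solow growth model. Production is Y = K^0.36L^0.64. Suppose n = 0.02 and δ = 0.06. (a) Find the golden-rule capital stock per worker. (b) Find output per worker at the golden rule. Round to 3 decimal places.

The effective depreciation rate is n + δ = 0.02 + 0.06 = 0.08.
Setting f'(k) = n+δ gives 0.36·k^(0.36−1) = 0.08, hence k_gold = (0.36/0.08)^(1/0.64) ≈ 10.4868.
y_gold = 10.4868^0.36 ≈ 2.3304.

(a) k_gold ≈ 10.487; (b) y_gold ≈ 2.330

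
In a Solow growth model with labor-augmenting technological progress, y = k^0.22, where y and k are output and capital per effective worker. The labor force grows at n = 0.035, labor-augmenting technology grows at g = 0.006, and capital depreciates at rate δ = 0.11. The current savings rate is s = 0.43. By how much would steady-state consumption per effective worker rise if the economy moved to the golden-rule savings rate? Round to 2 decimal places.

Δc ≈ 0.10

Capital per effective worker breaks even when investment replaces (n + g + δ)·k; here n + g + δ = 0.151.
Current steady state (s = 0.43): k* = (0.43/0.151)^(1/0.78) ≈ 3.8254, y* = 3.8254^0.22 ≈ 1.3434, c* = (1−0.43)·1.3434 ≈ 0.7657.
Setting f'(k) = n+g+δ gives 0.22·k^(0.22−1) = 0.151, hence k_gold = (0.22/0.151)^(1/0.78) ≈ 1.6201.
y_gold = 1.6201^0.22 ≈ 1.1120, c_gold = y_gold − 0.151·k_gold ≈ 0.8674.
Gain: Δc = 0.8674 − 0.7657 ≈ 0.1016.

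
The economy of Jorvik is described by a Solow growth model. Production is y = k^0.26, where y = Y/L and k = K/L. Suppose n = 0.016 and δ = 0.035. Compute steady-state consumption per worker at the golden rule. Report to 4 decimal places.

c_gold ≈ 1.3115

The effective depreciation rate is n + δ = 0.016 + 0.035 = 0.051.
Golden rule sets MPK = n+δ: 0.26·k^(0.26−1) = 0.051, so k_gold = (0.26/0.051)^(1/0.74) ≈ 9.0355.
y_gold = 9.0355^0.26 ≈ 1.7723.
c_gold = y_gold − (n+δ)·k_gold = 1.7723 − 0.051·9.0355 ≈ 1.3115.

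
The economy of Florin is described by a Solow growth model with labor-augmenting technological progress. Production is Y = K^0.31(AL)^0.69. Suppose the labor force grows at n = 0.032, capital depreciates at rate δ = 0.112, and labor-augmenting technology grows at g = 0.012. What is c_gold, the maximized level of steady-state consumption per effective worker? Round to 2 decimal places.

c_gold ≈ 0.94

Break-even investment rate: n + g + δ = 0.032 + 0.012 + 0.112 = 0.156.
At the golden rule the marginal product of capital equals n+g+δ: 0.31·k^(0.31−1) = 0.156. Solving, k_gold = (0.31/0.156)^(1/0.69) ≈ 2.7054.
y_gold = 2.7054^0.31 ≈ 1.3614.
c_gold = y_gold − (n+g+δ)·k_gold = 1.3614 − 0.156·2.7054 ≈ 0.9394.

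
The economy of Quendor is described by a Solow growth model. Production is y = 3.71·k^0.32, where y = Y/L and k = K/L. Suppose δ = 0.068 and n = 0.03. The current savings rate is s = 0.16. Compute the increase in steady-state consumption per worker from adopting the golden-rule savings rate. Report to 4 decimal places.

Δc ≈ 0.8855

Capital per worker breaks even when investment replaces (n + δ)·k; here n + δ = 0.098.
Current steady state (s = 0.16): k* = (0.16·3.71/0.098)^(1/0.68) ≈ 14.1382, y* = 3.71·14.1382^0.32 ≈ 8.6596, c* = (1−0.16)·8.6596 ≈ 7.2741.
Golden rule sets MPK = n+δ: 0.32·3.71·k^(0.32−1) = 0.098, so k_gold = (0.32·3.71/0.098)^(1/0.68) ≈ 39.1819.
y_gold = 3.71·39.1819^0.32 ≈ 11.9994, c_gold = y_gold − 0.098·k_gold ≈ 8.1596.
Gain: Δc = 8.1596 − 7.2741 ≈ 0.8855.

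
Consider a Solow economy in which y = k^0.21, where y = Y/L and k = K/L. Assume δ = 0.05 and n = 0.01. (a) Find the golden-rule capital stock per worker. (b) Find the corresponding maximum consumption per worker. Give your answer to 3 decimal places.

Break-even investment rate: n + δ = 0.01 + 0.05 = 0.06.
At the golden rule the marginal product of capital equals n+δ: 0.21·k^(0.21−1) = 0.06. Solving, k_gold = (0.21/0.06)^(1/0.79) ≈ 4.8831.
y_gold = 4.8831^0.21 ≈ 1.3952; c_gold = y_gold − 0.06·k_gold ≈ 1.1022.

(a) k_gold ≈ 4.883; (b) c_gold ≈ 1.102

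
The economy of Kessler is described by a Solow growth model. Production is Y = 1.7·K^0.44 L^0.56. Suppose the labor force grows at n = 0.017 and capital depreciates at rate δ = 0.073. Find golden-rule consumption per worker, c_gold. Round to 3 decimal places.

c_gold ≈ 5.026

Capital per worker breaks even when investment replaces (n + δ)·k; here n + δ = 0.09.
Maximizing c = f(k) − (n+δ)·k gives f'(k) = n+δ, i.e. 0.44·1.7·k^(0.44−1) = 0.09, so k_gold = (0.44·1.7/0.09)^(1/0.56) ≈ 43.8782.
y_gold = 1.7·43.8782^0.44 ≈ 8.9751.
c_gold = y_gold − (n+δ)·k_gold = 8.9751 − 0.09·43.8782 ≈ 5.0260.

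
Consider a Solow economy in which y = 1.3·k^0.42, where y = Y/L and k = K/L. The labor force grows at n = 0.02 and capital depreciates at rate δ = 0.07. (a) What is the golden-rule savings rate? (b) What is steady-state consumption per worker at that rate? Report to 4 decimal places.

(a) s_gold = 0.4200; (b) c_gold ≈ 2.7819

n + δ = 0.02 + 0.07 = 0.09.
For Cobb-Douglas, s_gold equals capital's share: s_gold = 0.42.
Setting f'(k) = n+δ gives 0.42·1.3·k^(0.42−1) = 0.09, hence k_gold = (0.42·1.3/0.09)^(1/0.58) ≈ 22.3828.
y_gold = 1.3·22.3828^0.42 ≈ 4.7963; c_gold = (1−0.42)·y_gold ≈ 2.7819.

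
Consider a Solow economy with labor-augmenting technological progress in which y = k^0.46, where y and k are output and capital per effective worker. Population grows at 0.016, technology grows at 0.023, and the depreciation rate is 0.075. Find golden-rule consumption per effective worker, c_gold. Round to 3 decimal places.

The effective depreciation rate is n + g + δ = 0.016 + 0.023 + 0.075 = 0.114.
Setting f'(k) = n+g+δ gives 0.46·k^(0.46−1) = 0.114, hence k_gold = (0.46/0.114)^(1/0.54) ≈ 13.2419.
y_gold = 13.2419^0.46 ≈ 3.2817.
c_gold = y_gold − (n+g+δ)·k_gold = 3.2817 − 0.114·13.2419 ≈ 1.7721.

c_gold ≈ 1.772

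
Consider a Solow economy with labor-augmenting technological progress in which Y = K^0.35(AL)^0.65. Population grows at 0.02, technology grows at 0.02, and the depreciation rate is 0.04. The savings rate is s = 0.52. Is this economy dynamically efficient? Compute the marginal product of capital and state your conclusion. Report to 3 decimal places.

dynamically inefficient; MPK ≈ 0.054

Capital per effective worker breaks even when investment replaces (n + g + δ)·k; here n + g + δ = 0.08.
Steady-state k*: s·k^0.35 = 0.08·k gives k* = (0.52/0.08)^(1/0.65) ≈ 17.8089.
MPK = 0.35·17.8089^(-0.65) ≈ 0.0538.
MPK < n+g+δ = 0.08, so the economy is dynamically inefficient (over-saving).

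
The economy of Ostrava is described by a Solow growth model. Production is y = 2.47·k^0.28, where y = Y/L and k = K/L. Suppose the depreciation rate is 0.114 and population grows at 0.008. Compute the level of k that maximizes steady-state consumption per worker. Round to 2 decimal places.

k_gold ≈ 11.13

n + δ = 0.008 + 0.114 = 0.122.
At the golden rule the marginal product of capital equals n+δ: 0.28·2.47·k^(0.28−1) = 0.122. Solving, k_gold = (0.28·2.47/0.122)^(1/0.72) ≈ 11.1307.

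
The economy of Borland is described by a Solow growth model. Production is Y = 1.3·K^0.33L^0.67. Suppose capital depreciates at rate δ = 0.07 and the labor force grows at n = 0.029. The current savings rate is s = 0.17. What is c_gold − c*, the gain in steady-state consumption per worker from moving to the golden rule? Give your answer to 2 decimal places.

Break-even investment rate: n + δ = 0.029 + 0.07 = 0.099.
Current steady state (s = 0.17): k* = (0.17·1.3/0.099)^(1/0.67) ≈ 3.3154, y* = 1.3·3.3154^0.33 ≈ 1.9307, c* = (1−0.17)·1.9307 ≈ 1.6025.
Golden rule sets MPK = n+δ: 0.33·1.3·k^(0.33−1) = 0.099, so k_gold = (0.33·1.3/0.099)^(1/0.67) ≈ 8.9224.
y_gold = 1.3·8.9224^0.33 ≈ 2.6767, c_gold = y_gold − 0.099·k_gold ≈ 1.7934.
Gain: Δc = 1.7934 − 1.6025 ≈ 0.1909.

Δc ≈ 0.19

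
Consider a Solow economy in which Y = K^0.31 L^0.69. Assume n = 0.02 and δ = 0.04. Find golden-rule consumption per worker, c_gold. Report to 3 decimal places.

c_gold ≈ 1.443

Break-even investment rate: n + δ = 0.02 + 0.04 = 0.06.
Golden rule sets MPK = n+δ: 0.31·k^(0.31−1) = 0.06, so k_gold = (0.31/0.06)^(1/0.69) ≈ 10.8053.
y_gold = 10.8053^0.31 ≈ 2.0914.
c_gold = y_gold − (n+δ)·k_gold = 2.0914 − 0.06·10.8053 ≈ 1.4430.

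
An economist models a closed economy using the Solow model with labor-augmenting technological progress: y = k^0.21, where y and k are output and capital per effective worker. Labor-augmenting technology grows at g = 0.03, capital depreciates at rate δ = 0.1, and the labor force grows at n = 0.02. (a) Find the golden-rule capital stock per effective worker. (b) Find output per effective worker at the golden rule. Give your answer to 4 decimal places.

(a) k_gold ≈ 1.5310; (b) y_gold ≈ 1.0936

The effective depreciation rate is n + g + δ = 0.02 + 0.03 + 0.1 = 0.15.
Golden rule sets MPK = n+g+δ: 0.21·k^(0.21−1) = 0.15, so k_gold = (0.21/0.15)^(1/0.79) ≈ 1.5310.
y_gold = 1.5310^0.21 ≈ 1.0936.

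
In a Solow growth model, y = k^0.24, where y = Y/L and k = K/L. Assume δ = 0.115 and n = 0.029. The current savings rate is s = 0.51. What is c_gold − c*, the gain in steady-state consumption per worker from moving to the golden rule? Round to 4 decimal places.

Δc ≈ 0.1625

Capital per worker breaks even when investment replaces (n + δ)·k; here n + δ = 0.144.
Current steady state (s = 0.51): k* = (0.51/0.144)^(1/0.76) ≈ 5.2801, y* = 5.2801^0.24 ≈ 1.4909, c* = (1−0.51)·1.4909 ≈ 0.7305.
Golden rule sets MPK = n+δ: 0.24·k^(0.24−1) = 0.144, so k_gold = (0.24/0.144)^(1/0.76) ≈ 1.9584.
y_gold = 1.9584^0.24 ≈ 1.1751, c_gold = y_gold − 0.144·k_gold ≈ 0.8930.
Gain: Δc = 0.8930 − 0.7305 ≈ 0.1625.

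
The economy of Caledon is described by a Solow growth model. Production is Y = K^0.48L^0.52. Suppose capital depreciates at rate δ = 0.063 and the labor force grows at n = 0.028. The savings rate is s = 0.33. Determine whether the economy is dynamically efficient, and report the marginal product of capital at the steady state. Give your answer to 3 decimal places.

dynamically efficient; MPK ≈ 0.132

n + δ = 0.028 + 0.063 = 0.091.
Steady-state k*: s·k^0.48 = 0.091·k gives k* = (0.33/0.091)^(1/0.52) ≈ 11.9099.
MPK = 0.48·11.9099^(-0.52) ≈ 0.1324.
MPK > n+δ = 0.091, so the economy is dynamically efficient (under-saving).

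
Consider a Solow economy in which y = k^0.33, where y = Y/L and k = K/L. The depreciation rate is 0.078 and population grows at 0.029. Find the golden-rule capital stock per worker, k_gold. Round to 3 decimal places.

Capital per worker breaks even when investment replaces (n + δ)·k; here n + δ = 0.107.
Golden rule sets MPK = n+δ: 0.33·k^(0.33−1) = 0.107, so k_gold = (0.33/0.107)^(1/0.67) ≈ 5.3709.

k_gold ≈ 5.371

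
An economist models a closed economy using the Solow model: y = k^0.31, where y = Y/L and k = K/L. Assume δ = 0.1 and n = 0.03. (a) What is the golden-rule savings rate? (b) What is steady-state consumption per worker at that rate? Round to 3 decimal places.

(a) s_gold = 0.310; (b) c_gold ≈ 1.020

Capital per worker breaks even when investment replaces (n + δ)·k; here n + δ = 0.13.
For Cobb-Douglas, s_gold equals capital's share: s_gold = 0.31.
Setting f'(k) = n+δ gives 0.31·k^(0.31−1) = 0.13, hence k_gold = (0.31/0.13)^(1/0.69) ≈ 3.5236.
y_gold = 3.5236^0.31 ≈ 1.4776; c_gold = (1−0.31)·y_gold ≈ 1.0196.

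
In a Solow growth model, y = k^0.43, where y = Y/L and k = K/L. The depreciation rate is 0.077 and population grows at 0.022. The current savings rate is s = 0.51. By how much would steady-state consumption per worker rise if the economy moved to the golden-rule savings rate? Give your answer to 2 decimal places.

Δc ≈ 0.04

The effective depreciation rate is n + δ = 0.022 + 0.077 = 0.099.
Current steady state (s = 0.51): k* = (0.51/0.099)^(1/0.57) ≈ 17.7423, y* = 17.7423^0.43 ≈ 3.4441, c* = (1−0.51)·3.4441 ≈ 1.6876.
Golden rule sets MPK = n+δ: 0.43·k^(0.43−1) = 0.099, so k_gold = (0.43/0.099)^(1/0.57) ≈ 13.1524.
y_gold = 13.1524^0.43 ≈ 3.0281, c_gold = y_gold − 0.099·k_gold ≈ 1.7260.
Gain: Δc = 1.7260 − 1.6876 ≈ 0.0384.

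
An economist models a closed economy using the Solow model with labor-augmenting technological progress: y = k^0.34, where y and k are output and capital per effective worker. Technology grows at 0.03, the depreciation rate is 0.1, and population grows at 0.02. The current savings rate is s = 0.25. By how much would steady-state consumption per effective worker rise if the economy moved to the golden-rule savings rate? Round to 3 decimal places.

Δc ≈ 0.030

The effective depreciation rate is n + g + δ = 0.02 + 0.03 + 0.1 = 0.15.
Current steady state (s = 0.25): k* = (0.25/0.15)^(1/0.66) ≈ 2.1684, y* = 2.1684^0.34 ≈ 1.3010, c* = (1−0.25)·1.3010 ≈ 0.9758.
Maximizing c = f(k) − (n+g+δ)·k gives f'(k) = n+g+δ, i.e. 0.34·k^(0.34−1) = 0.15, so k_gold = (0.34/0.15)^(1/0.66) ≈ 3.4551.
y_gold = 3.4551^0.34 ≈ 1.5243, c_gold = y_gold − 0.15·k_gold ≈ 1.0061.
Gain: Δc = 1.0061 − 0.9758 ≈ 0.0303.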